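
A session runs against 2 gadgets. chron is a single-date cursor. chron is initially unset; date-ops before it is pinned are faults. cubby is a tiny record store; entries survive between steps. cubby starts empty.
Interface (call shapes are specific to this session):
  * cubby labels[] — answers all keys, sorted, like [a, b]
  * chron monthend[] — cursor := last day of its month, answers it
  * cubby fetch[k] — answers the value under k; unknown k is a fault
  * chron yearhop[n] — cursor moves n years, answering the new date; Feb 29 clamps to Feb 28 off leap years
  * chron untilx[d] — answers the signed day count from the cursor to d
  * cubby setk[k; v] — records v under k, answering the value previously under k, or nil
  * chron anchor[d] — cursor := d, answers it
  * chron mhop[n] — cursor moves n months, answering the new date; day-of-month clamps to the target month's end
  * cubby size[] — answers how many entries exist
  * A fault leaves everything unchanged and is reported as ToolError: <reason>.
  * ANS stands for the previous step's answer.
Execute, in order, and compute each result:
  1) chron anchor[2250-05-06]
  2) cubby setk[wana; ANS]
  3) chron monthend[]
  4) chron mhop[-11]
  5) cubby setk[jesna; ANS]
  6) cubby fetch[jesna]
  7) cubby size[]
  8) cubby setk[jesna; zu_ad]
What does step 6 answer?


Answer: 2249-06-30

Derivation:
I use chron anchor passing d=2250-05-06, giving 2250-05-06.
Using cubby setk passing k=wana, v=ANS, which returns nil.
I run chron monthend, and see 2250-05-31.
I call chron mhop passing n=-11, and get 2249-06-30.
Then cubby setk passing k=jesna, v=ANS, and see nil.
I run cubby fetch passing k=jesna: 2249-06-30.
Now I run cubby size, which returns 2.
Now I run cubby setk passing k=jesna, v=zu_ad: 2249-06-30.


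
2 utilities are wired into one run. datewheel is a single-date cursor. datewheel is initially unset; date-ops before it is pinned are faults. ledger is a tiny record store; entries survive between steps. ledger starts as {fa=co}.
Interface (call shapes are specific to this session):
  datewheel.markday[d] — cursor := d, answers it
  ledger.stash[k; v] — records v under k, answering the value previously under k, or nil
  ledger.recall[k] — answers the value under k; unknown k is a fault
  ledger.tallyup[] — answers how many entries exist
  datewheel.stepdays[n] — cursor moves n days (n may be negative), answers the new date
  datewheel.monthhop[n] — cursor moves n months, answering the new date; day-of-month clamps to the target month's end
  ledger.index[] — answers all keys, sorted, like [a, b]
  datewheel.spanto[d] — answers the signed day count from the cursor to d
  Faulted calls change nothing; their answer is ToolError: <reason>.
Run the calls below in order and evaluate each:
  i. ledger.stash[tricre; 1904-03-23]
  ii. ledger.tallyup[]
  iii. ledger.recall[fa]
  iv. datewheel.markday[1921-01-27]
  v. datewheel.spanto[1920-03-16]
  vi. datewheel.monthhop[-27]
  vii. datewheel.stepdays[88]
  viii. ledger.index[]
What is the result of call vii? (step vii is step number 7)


Answer: 1919-01-23

Derivation:
Invoking ledger.stash on k=tricre, v=1904-03-23: nil.
Using ledger.tallyup(), giving 2.
Calling ledger.recall on k=fa, yielding co.
I run datewheel.markday on d=1921-01-27, and see 1921-01-27.
Now I run datewheel.spanto on d=1920-03-16, — result: -317.
Calling datewheel.monthhop on n=-27: 1918-10-27.
Then datewheel.stepdays on n=88, giving 1919-01-23.
I use ledger.index, yielding [fa, tricre].


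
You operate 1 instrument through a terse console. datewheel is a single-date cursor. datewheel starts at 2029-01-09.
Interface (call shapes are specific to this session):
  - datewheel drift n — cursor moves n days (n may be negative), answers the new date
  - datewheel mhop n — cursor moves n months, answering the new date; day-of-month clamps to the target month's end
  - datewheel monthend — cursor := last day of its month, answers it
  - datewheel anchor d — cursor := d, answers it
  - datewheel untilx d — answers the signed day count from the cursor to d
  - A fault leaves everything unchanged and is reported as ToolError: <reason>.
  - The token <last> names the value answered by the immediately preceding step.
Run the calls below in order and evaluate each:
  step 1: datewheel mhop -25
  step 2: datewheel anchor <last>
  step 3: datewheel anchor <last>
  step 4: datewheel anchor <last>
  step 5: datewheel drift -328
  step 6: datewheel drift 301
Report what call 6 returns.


Answer: 2026-11-12

Derivation:
>> datewheel mhop(n='-25')
<< 2026-12-09
>> datewheel anchor(d='<last>')
<< 2026-12-09
>> datewheel anchor(d='<last>')
<< 2026-12-09
>> datewheel anchor(d='<last>')
<< 2026-12-09
>> datewheel drift(n='-328')
<< 2026-01-15
>> datewheel drift(n='301')
<< 2026-11-12


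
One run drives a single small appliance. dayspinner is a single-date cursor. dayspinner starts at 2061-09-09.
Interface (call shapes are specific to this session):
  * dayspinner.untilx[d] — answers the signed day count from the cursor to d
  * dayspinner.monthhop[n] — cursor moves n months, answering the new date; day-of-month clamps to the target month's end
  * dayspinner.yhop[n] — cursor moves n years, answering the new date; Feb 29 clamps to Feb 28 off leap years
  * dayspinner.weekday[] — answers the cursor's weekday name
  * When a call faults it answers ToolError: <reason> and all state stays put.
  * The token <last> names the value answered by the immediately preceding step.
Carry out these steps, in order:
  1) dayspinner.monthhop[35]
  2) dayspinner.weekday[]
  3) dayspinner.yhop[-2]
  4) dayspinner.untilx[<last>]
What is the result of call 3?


Answer: 2062-08-09

Derivation:
// dayspinner.monthhop(n='35') ~> 2064-08-09
// dayspinner.weekday() ~> Saturday
// dayspinner.yhop(n='-2') ~> 2062-08-09
// dayspinner.untilx(d='<last>') ~> 0


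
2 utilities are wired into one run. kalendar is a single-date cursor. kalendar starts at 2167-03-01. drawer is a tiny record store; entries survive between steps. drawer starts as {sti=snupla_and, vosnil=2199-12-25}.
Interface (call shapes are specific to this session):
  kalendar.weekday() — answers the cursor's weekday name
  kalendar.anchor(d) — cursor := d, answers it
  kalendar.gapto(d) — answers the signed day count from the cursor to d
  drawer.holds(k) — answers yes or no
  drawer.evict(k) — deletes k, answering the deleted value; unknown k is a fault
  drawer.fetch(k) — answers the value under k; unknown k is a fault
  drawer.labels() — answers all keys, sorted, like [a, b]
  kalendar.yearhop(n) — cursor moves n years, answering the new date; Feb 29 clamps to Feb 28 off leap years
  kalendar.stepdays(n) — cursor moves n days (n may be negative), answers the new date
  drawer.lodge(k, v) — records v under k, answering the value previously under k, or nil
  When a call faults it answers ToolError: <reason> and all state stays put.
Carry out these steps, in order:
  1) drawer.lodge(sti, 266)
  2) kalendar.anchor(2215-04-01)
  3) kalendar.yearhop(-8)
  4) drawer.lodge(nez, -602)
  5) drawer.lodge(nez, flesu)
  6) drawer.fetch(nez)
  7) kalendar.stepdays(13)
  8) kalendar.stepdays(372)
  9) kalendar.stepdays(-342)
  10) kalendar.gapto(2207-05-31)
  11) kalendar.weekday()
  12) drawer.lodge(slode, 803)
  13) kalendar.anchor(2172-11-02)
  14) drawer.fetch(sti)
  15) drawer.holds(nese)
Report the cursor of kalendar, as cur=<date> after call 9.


I use drawer.lodge passing k→sti, v→266, which returns snupla_and.
Next I call kalendar.anchor passing d→2215-04-01, which returns 2215-04-01.
Invoking kalendar.yearhop passing n→-8, giving 2207-04-01.
I try drawer.lodge passing k→nez, v→-602, and observe nil.
Using drawer.lodge passing k→nez, v→flesu, and see -602.
I try drawer.fetch passing k→nez, → flesu.
I run kalendar.stepdays passing n→13: 2207-04-14.
I use kalendar.stepdays passing n→372, giving 2208-04-20.
I invoke kalendar.stepdays passing n→-342: 2207-05-14.
Then kalendar.gapto passing d→2207-05-31, and see 17.
Then kalendar.weekday(), — result: Thursday.
Then drawer.lodge passing k→slode, v→803, → nil.
Using kalendar.anchor passing d→2172-11-02, which returns 2172-11-02.
Then drawer.fetch passing k→sti: 266.
Using drawer.holds passing k→nese: no.

Answer: cur=2207-05-14


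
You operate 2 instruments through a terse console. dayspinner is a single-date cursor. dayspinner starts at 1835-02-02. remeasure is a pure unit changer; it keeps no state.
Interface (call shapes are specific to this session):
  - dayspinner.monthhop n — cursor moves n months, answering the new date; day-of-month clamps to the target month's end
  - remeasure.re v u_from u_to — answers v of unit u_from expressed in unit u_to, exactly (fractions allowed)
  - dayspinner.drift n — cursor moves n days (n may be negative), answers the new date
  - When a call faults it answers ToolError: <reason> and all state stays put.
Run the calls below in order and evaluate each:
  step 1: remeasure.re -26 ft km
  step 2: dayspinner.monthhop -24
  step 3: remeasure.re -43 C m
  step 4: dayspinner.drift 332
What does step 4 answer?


Answer: 1833-12-31

Derivation:
Act: re[v='-26'; u_from='ft'; u_to='km']
Obs: -4953/625000
Act: monthhop[n='-24']
Obs: 1833-02-02
Act: re[v='-43'; u_from='C'; u_to='m']
Obs: ToolError: incompatible units
Act: drift[n='332']
Obs: 1833-12-31


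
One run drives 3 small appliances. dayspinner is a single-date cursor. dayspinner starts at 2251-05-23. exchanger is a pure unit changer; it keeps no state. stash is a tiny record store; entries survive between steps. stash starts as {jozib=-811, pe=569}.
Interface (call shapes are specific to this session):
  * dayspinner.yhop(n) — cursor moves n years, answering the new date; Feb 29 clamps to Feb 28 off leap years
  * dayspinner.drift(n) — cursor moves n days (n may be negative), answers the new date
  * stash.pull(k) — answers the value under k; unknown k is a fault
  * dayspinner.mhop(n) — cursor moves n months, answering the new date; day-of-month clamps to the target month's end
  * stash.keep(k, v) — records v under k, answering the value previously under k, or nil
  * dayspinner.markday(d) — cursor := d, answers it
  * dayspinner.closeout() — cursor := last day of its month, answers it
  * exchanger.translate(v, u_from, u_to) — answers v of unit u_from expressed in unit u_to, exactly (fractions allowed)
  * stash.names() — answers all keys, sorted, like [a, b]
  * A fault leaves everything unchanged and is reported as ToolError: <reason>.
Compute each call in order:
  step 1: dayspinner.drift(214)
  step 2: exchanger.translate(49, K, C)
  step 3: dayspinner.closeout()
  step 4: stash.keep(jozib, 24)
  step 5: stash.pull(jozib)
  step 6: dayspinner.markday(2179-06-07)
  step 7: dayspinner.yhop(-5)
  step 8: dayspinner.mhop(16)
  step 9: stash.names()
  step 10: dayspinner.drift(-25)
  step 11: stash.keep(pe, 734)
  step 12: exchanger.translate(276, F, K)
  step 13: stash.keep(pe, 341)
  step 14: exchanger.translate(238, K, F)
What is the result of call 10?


Answer: 2175-09-12

Derivation:
Step: dayspinner.drift[214]
Result: 2251-12-23
Step: exchanger.translate[49; K; C]
Result: -4483/20
Step: dayspinner.closeout[]
Result: 2251-12-31
Step: stash.keep[jozib; 24]
Result: -811
Step: stash.pull[jozib]
Result: 24
Step: dayspinner.markday[2179-06-07]
Result: 2179-06-07
Step: dayspinner.yhop[-5]
Result: 2174-06-07
Step: dayspinner.mhop[16]
Result: 2175-10-07
Step: stash.names[]
Result: [jozib, pe]
Step: dayspinner.drift[-25]
Result: 2175-09-12
Step: stash.keep[pe; 734]
Result: 569
Step: exchanger.translate[276; F; K]
Result: 73567/180
Step: stash.keep[pe; 341]
Result: 734
Step: exchanger.translate[238; K; F]
Result: -3127/100


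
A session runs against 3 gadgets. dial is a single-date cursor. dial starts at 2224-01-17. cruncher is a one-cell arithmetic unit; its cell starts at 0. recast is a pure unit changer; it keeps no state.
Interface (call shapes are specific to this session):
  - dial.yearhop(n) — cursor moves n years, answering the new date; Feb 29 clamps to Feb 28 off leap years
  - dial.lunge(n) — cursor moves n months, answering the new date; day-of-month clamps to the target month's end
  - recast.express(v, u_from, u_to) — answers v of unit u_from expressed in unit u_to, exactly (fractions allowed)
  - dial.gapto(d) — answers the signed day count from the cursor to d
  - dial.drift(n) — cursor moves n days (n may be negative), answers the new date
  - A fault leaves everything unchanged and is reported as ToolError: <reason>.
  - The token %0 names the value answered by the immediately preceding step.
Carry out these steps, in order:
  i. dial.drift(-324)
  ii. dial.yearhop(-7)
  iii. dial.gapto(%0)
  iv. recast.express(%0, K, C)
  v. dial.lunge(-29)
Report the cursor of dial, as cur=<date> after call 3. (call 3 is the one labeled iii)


I run dial.drift(n→-324), → 2223-02-27.
I invoke dial.yearhop(n→-7), and see 2216-02-27.
Now I run dial.gapto(d→%0), → 0.
Then recast.express(v→%0, u_from→K, u_to→C), and observe -5463/20.
I use dial.lunge(n→-29): 2213-09-27.

Answer: cur=2216-02-27


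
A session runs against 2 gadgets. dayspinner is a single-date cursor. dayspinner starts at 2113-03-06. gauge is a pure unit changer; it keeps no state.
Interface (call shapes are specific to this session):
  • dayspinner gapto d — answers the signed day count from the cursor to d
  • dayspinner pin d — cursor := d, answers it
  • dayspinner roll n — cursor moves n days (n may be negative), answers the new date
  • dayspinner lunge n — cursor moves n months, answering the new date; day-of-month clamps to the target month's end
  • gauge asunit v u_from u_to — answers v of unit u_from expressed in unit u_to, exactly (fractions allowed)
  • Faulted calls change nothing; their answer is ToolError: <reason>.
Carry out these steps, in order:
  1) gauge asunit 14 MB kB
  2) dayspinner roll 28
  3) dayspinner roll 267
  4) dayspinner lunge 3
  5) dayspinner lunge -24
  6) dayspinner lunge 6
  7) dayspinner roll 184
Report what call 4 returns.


Answer: 2114-03-26

Derivation:
# 1. gauge asunit(v→14, u_from→MB, u_to→kB) -> 14000
# 2. dayspinner roll(n→28) -> 2113-04-03
# 3. dayspinner roll(n→267) -> 2113-12-26
# 4. dayspinner lunge(n→3) -> 2114-03-26
# 5. dayspinner lunge(n→-24) -> 2112-03-26
# 6. dayspinner lunge(n→6) -> 2112-09-26
# 7. dayspinner roll(n→184) -> 2113-03-29


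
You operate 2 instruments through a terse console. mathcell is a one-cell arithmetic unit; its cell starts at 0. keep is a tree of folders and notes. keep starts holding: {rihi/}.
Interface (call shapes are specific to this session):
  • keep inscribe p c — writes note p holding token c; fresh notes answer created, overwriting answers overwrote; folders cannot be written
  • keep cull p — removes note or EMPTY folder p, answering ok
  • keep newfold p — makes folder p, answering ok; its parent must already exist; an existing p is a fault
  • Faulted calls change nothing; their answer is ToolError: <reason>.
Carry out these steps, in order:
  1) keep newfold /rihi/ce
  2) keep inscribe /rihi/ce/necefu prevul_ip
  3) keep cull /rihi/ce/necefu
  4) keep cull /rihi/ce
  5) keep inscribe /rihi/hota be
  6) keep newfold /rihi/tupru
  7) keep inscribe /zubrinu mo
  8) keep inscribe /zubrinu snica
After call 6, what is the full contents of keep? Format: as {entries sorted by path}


Do: keep newfold[p='/rihi/ce']
See: ok
Do: keep inscribe[p='/rihi/ce/necefu'; c='prevul_ip']
See: created
Do: keep cull[p='/rihi/ce/necefu']
See: ok
Do: keep cull[p='/rihi/ce']
See: ok
Do: keep inscribe[p='/rihi/hota'; c='be']
See: created
Do: keep newfold[p='/rihi/tupru']
See: ok
Do: keep inscribe[p='/zubrinu'; c='mo']
See: created
Do: keep inscribe[p='/zubrinu'; c='snica']
See: overwrote

Answer: {rihi/, rihi/hota=be, rihi/tupru/}


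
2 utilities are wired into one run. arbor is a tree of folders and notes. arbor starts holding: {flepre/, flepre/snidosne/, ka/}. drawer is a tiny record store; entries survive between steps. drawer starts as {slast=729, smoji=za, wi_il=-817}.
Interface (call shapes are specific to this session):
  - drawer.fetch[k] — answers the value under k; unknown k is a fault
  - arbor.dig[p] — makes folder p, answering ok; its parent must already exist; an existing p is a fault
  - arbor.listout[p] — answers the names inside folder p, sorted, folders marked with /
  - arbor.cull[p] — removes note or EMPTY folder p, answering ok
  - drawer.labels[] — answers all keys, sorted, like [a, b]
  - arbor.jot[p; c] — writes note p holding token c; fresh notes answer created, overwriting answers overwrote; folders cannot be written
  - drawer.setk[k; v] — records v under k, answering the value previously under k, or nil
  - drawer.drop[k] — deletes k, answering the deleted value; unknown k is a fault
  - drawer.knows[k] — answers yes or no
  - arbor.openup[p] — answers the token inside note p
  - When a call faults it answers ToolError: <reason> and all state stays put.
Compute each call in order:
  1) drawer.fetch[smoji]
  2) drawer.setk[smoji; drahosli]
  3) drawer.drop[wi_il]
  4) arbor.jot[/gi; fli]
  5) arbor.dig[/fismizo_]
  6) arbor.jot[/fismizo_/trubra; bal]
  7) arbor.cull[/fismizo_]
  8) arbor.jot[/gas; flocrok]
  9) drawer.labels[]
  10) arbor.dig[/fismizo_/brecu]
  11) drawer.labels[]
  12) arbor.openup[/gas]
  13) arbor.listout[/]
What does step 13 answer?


! 1. drawer.fetch(k→smoji) => za
! 2. drawer.setk(k→smoji, v→drahosli) => za
! 3. drawer.drop(k→wi_il) => -817
! 4. arbor.jot(p→/gi, c→fli) => created
! 5. arbor.dig(p→/fismizo_) => ok
! 6. arbor.jot(p→/fismizo_/trubra, c→bal) => created
! 7. arbor.cull(p→/fismizo_) => ToolError: not empty
! 8. arbor.jot(p→/gas, c→flocrok) => created
! 9. drawer.labels() => [slast, smoji]
! 10. arbor.dig(p→/fismizo_/brecu) => ok
! 11. drawer.labels() => [slast, smoji]
! 12. arbor.openup(p→/gas) => flocrok
! 13. arbor.listout(p→/) => [fismizo_/, flepre/, gas, gi, ka/]

Answer: [fismizo_/, flepre/, gas, gi, ka/]


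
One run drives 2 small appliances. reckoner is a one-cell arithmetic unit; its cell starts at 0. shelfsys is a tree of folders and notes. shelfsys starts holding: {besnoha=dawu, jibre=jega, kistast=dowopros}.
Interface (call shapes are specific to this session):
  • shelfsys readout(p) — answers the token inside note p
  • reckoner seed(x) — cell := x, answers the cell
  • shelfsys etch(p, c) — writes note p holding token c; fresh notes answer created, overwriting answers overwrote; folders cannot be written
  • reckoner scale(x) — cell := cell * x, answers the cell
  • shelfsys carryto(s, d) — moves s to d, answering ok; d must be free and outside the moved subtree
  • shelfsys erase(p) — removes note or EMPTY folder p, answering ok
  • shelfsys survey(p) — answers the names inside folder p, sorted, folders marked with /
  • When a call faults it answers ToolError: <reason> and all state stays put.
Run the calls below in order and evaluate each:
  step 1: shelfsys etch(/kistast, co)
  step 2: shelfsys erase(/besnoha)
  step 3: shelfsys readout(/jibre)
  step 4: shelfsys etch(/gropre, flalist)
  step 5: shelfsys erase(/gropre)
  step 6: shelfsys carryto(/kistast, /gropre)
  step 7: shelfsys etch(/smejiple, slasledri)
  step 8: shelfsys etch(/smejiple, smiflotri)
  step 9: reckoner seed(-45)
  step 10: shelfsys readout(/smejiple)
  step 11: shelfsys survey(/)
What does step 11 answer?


Answer: [gropre, jibre, smejiple]

Derivation:
[in] shelfsys etch /kistast co
= overwrote
[in] shelfsys erase /besnoha
= ok
[in] shelfsys readout /jibre
= jega
[in] shelfsys etch /gropre flalist
= created
[in] shelfsys erase /gropre
= ok
[in] shelfsys carryto /kistast /gropre
= ok
[in] shelfsys etch /smejiple slasledri
= created
[in] shelfsys etch /smejiple smiflotri
= overwrote
[in] reckoner seed -45
= -45
[in] shelfsys readout /smejiple
= smiflotri
[in] shelfsys survey /
= [gropre, jibre, smejiple]


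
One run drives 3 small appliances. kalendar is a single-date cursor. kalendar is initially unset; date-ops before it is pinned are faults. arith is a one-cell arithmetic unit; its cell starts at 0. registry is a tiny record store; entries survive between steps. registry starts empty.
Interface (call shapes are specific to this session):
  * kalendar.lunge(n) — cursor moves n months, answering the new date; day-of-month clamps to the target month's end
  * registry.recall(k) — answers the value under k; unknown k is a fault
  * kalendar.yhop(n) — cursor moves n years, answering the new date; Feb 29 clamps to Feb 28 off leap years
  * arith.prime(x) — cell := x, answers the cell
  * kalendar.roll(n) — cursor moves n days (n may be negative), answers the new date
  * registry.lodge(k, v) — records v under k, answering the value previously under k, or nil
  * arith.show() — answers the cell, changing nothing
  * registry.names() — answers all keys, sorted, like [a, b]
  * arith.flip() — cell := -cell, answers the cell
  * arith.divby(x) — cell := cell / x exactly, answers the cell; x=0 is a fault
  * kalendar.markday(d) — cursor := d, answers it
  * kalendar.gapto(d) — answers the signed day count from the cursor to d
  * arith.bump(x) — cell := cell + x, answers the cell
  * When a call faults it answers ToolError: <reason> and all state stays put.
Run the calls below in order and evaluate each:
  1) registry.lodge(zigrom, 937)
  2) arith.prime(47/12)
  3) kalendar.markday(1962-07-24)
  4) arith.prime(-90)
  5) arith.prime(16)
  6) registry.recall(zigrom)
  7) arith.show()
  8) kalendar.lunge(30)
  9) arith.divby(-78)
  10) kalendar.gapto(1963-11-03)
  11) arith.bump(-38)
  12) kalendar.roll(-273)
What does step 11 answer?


Do: lodge[k=zigrom; v=937]
See: nil
Do: prime[x=47/12]
See: 47/12
Do: markday[d=1962-07-24]
See: 1962-07-24
Do: prime[x=-90]
See: -90
Do: prime[x=16]
See: 16
Do: recall[k=zigrom]
See: 937
Do: show[]
See: 16
Do: lunge[n=30]
See: 1965-01-24
Do: divby[x=-78]
See: -8/39
Do: gapto[d=1963-11-03]
See: -448
Do: bump[x=-38]
See: -1490/39
Do: roll[n=-273]
See: 1964-04-26

Answer: -1490/39


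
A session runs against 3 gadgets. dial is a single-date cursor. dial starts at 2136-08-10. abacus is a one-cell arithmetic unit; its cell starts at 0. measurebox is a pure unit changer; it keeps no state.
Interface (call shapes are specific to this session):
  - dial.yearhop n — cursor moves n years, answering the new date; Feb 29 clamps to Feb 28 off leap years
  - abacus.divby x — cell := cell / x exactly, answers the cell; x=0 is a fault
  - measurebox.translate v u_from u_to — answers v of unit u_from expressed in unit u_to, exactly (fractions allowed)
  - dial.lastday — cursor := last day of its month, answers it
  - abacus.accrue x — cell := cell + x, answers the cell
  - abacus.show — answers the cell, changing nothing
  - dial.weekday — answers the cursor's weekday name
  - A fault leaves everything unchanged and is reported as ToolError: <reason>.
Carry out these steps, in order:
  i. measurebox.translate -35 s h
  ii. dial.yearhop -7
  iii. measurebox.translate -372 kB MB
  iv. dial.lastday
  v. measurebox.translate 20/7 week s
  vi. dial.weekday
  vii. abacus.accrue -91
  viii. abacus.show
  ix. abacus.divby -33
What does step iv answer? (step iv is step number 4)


Answer: 2129-08-31

Derivation:
;; translate(v=-35, u_from=s, u_to=h) -> -7/720
;; yearhop(n=-7) -> 2129-08-10
;; translate(v=-372, u_from=kB, u_to=MB) -> -93/250
;; lastday() -> 2129-08-31
;; translate(v=20/7, u_from=week, u_to=s) -> 1728000
;; weekday() -> Wednesday
;; accrue(x=-91) -> -91
;; show() -> -91
;; divby(x=-33) -> 91/33


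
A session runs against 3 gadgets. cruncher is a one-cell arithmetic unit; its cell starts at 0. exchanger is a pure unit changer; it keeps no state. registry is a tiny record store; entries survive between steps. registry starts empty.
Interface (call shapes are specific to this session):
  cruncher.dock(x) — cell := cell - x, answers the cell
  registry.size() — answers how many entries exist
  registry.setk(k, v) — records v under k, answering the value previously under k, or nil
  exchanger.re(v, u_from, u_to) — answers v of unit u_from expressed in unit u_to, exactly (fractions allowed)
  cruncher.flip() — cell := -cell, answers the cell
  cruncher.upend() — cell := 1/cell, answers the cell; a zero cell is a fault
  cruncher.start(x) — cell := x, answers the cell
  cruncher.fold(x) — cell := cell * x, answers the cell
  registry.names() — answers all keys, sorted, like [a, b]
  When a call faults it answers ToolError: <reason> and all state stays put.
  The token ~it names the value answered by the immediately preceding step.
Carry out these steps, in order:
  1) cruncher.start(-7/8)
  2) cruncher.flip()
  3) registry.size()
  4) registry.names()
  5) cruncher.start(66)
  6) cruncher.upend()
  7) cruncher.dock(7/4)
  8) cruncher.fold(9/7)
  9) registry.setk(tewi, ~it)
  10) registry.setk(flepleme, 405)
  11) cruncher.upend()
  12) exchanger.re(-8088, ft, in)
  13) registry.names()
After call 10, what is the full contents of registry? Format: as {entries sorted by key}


# cruncher.start(x='-7/8') -> -7/8
# cruncher.flip() -> 7/8
# registry.size() -> 0
# registry.names() -> []
# cruncher.start(x='66') -> 66
# cruncher.upend() -> 1/66
# cruncher.dock(x='7/4') -> -229/132
# cruncher.fold(x='9/7') -> -687/308
# registry.setk(k='tewi', v='~it') -> nil
# registry.setk(k='flepleme', v='405') -> nil
# cruncher.upend() -> -308/687
# exchanger.re(v='-8088', u_from='ft', u_to='in') -> -97056
# registry.names() -> [flepleme, tewi]

Answer: {flepleme=405, tewi=-687/308}


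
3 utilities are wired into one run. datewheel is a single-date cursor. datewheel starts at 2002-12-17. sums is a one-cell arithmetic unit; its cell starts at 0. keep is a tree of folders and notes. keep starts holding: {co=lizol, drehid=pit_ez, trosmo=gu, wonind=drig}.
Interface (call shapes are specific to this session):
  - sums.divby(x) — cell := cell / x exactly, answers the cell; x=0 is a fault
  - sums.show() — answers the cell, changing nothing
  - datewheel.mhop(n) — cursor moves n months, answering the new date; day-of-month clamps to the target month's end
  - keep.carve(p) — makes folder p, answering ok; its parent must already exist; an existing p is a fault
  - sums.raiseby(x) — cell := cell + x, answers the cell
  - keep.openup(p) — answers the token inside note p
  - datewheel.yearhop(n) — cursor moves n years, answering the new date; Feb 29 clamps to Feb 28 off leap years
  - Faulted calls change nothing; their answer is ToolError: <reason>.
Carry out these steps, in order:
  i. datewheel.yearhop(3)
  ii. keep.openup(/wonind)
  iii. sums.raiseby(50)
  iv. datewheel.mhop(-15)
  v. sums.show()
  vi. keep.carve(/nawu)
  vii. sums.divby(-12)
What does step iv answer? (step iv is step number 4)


>> datewheel.yearhop(n: 3)
<< 2005-12-17
>> keep.openup(p: /wonind)
<< drig
>> sums.raiseby(x: 50)
<< 50
>> datewheel.mhop(n: -15)
<< 2004-09-17
>> sums.show()
<< 50
>> keep.carve(p: /nawu)
<< ok
>> sums.divby(x: -12)
<< -25/6

Answer: 2004-09-17


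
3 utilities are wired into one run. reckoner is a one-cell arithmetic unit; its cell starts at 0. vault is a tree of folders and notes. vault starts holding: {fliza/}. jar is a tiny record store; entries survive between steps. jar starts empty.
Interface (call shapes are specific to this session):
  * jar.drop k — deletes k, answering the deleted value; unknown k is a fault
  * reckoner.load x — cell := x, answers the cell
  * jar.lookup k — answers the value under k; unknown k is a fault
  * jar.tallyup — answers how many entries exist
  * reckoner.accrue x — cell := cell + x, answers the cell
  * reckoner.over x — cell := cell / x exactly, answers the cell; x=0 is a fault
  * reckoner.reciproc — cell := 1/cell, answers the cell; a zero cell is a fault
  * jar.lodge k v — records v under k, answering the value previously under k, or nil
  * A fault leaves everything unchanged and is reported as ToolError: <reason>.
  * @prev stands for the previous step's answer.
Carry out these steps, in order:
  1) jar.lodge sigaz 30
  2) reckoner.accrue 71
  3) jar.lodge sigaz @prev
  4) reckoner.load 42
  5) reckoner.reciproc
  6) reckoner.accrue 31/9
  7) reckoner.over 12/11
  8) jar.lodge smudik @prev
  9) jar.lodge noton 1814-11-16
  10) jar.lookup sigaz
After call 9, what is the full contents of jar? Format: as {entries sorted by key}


~$ jar.lodge k: sigaz v: 30
[out] nil
~$ reckoner.accrue x: 71
[out] 71
~$ jar.lodge k: sigaz v: @prev
[out] 30
~$ reckoner.load x: 42
[out] 42
~$ reckoner.reciproc
[out] 1/42
~$ reckoner.accrue x: 31/9
[out] 437/126
~$ reckoner.over x: 12/11
[out] 4807/1512
~$ jar.lodge k: smudik v: @prev
[out] nil
~$ jar.lodge k: noton v: 1814-11-16
[out] nil
~$ jar.lookup k: sigaz
[out] 71

Answer: {noton=1814-11-16, sigaz=71, smudik=4807/1512}


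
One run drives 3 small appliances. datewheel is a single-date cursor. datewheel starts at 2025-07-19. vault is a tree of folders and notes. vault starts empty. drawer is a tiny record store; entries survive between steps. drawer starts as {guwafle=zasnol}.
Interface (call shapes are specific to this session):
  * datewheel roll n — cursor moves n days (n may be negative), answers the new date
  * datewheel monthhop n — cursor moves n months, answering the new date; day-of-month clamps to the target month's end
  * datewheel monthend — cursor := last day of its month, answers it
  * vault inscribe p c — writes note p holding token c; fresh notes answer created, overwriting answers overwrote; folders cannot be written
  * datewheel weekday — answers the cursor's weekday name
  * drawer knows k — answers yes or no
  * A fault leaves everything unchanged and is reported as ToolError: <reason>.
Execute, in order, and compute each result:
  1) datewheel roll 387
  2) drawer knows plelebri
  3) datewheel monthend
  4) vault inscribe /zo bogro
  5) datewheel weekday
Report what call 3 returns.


Answer: 2026-08-31

Derivation:
>> datewheel roll(n=387)
<< 2026-08-10
>> drawer knows(k=plelebri)
<< no
>> datewheel monthend()
<< 2026-08-31
>> vault inscribe(p=/zo, c=bogro)
<< created
>> datewheel weekday()
<< Monday


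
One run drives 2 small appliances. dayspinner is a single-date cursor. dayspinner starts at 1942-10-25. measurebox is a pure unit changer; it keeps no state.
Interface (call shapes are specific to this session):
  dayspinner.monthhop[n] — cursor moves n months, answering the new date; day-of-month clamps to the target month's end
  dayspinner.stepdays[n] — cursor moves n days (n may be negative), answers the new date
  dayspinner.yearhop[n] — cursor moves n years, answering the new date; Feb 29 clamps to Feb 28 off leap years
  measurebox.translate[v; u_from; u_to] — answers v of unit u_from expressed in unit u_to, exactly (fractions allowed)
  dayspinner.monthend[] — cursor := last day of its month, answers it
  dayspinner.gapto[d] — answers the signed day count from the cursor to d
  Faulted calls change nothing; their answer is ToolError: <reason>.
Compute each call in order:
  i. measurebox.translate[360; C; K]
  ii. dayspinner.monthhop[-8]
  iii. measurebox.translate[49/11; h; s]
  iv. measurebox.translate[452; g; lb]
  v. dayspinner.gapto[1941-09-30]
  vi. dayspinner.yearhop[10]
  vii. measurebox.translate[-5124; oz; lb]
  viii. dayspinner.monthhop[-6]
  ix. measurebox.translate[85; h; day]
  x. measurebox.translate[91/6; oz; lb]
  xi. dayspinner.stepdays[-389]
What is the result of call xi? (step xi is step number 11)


Answer: 1950-08-01

Derivation:
>>> measurebox.translate 360 C K
= 12663/20
>>> dayspinner.monthhop -8
= 1942-02-25
>>> measurebox.translate 49/11 h s
= 176400/11
>>> measurebox.translate 452 g lb
= 45200000/45359237
>>> dayspinner.gapto 1941-09-30
= -148
>>> dayspinner.yearhop 10
= 1952-02-25
>>> measurebox.translate -5124 oz lb
= -1281/4
>>> dayspinner.monthhop -6
= 1951-08-25
>>> measurebox.translate 85 h day
= 85/24
>>> measurebox.translate 91/6 oz lb
= 91/96
>>> dayspinner.stepdays -389
= 1950-08-01


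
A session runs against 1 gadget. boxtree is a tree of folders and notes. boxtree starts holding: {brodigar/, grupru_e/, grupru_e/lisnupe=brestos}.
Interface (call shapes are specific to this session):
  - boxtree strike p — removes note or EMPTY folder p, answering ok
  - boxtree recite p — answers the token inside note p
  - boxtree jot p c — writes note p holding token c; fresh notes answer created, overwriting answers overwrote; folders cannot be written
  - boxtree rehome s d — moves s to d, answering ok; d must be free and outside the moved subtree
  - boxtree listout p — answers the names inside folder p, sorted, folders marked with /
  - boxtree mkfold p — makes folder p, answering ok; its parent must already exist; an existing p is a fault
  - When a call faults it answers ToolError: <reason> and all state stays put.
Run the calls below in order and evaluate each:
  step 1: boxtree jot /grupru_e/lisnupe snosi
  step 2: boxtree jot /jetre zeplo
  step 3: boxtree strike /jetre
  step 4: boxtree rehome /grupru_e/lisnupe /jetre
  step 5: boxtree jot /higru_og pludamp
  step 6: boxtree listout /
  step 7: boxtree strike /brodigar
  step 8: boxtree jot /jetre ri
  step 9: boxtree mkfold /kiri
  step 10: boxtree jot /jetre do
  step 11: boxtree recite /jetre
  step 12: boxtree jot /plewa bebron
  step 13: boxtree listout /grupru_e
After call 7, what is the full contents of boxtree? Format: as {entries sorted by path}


Answer: {grupru_e/, higru_og=pludamp, jetre=snosi}

Derivation:
Now I run boxtree jot using p: /grupru_e/lisnupe, c: snosi, and see overwrote.
Invoking boxtree jot using p: /jetre, c: zeplo, and get created.
I invoke boxtree strike using p: /jetre, and see ok.
I use boxtree rehome using s: /grupru_e/lisnupe, d: /jetre: ok.
Calling boxtree jot using p: /higru_og, c: pludamp: created.
I use boxtree listout using p: /, and see [brodigar/, grupru_e/, higru_og, jetre].
I use boxtree strike using p: /brodigar, — result: ok.
I invoke boxtree jot using p: /jetre, c: ri, → overwrote.
I try boxtree mkfold using p: /kiri, — result: ok.
I try boxtree jot using p: /jetre, c: do, and get overwrote.
Calling boxtree recite using p: /jetre, giving do.
Calling boxtree jot using p: /plewa, c: bebron: created.
I run boxtree listout using p: /grupru_e, and observe [].


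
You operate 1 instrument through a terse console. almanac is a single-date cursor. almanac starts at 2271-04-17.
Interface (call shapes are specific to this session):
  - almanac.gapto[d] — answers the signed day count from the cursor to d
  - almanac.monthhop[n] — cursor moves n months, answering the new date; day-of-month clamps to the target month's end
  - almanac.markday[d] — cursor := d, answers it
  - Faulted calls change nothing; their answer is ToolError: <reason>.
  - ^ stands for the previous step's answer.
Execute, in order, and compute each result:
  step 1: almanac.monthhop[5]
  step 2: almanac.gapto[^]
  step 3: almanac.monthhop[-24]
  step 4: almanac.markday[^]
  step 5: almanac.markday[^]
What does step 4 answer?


~$ monthhop n=5
= 2271-09-17
~$ gapto d=^
= 0
~$ monthhop n=-24
= 2269-09-17
~$ markday d=^
= 2269-09-17
~$ markday d=^
= 2269-09-17

Answer: 2269-09-17


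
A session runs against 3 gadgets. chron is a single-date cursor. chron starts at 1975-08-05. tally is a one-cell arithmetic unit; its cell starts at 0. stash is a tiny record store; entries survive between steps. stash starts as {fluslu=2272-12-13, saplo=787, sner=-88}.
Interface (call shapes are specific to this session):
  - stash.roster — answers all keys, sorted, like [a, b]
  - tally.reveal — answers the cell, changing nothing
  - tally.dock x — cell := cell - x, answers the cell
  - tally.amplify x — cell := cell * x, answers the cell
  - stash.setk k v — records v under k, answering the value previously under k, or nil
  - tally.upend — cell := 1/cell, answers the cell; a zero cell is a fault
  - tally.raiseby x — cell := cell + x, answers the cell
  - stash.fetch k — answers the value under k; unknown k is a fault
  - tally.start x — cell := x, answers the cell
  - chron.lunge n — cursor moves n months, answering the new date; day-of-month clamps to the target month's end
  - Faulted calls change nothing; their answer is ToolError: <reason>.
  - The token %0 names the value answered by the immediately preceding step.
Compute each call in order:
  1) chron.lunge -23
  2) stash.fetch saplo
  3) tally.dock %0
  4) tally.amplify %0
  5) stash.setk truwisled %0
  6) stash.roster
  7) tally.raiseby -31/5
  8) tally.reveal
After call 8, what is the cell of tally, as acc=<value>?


Now I run lunge passing n→-23, → 1973-09-05.
Calling fetch passing k→saplo, and get 787.
I invoke dock passing x→%0, which returns -787.
I call amplify passing x→%0, and see 619369.
I run setk passing k→truwisled, v→%0, which returns nil.
Using roster(), which returns [fluslu, saplo, sner, truwisled].
Next I call raiseby passing x→-31/5, and get 3096814/5.
I run reveal, yielding 3096814/5.

Answer: acc=3096814/5


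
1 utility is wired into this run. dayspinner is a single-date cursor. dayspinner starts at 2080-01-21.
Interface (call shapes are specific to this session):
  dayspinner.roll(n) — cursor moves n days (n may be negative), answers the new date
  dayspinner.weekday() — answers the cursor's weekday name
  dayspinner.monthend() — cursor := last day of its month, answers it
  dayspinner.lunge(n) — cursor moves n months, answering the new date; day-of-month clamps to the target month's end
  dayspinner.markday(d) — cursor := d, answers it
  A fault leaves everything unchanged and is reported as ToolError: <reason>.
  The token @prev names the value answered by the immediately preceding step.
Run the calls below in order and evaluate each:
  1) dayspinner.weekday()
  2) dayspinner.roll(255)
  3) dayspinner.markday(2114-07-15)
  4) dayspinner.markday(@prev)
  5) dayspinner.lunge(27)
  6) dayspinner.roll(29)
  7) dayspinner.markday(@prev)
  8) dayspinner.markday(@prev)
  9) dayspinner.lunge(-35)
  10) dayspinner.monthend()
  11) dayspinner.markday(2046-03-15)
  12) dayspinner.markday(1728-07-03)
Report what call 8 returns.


# dayspinner.weekday() : Sunday
# dayspinner.roll(n→255) : 2080-10-02
# dayspinner.markday(d→2114-07-15) : 2114-07-15
# dayspinner.markday(d→@prev) : 2114-07-15
# dayspinner.lunge(n→27) : 2116-10-15
# dayspinner.roll(n→29) : 2116-11-13
# dayspinner.markday(d→@prev) : 2116-11-13
# dayspinner.markday(d→@prev) : 2116-11-13
# dayspinner.lunge(n→-35) : 2113-12-13
# dayspinner.monthend() : 2113-12-31
# dayspinner.markday(d→2046-03-15) : 2046-03-15
# dayspinner.markday(d→1728-07-03) : 1728-07-03

Answer: 2116-11-13


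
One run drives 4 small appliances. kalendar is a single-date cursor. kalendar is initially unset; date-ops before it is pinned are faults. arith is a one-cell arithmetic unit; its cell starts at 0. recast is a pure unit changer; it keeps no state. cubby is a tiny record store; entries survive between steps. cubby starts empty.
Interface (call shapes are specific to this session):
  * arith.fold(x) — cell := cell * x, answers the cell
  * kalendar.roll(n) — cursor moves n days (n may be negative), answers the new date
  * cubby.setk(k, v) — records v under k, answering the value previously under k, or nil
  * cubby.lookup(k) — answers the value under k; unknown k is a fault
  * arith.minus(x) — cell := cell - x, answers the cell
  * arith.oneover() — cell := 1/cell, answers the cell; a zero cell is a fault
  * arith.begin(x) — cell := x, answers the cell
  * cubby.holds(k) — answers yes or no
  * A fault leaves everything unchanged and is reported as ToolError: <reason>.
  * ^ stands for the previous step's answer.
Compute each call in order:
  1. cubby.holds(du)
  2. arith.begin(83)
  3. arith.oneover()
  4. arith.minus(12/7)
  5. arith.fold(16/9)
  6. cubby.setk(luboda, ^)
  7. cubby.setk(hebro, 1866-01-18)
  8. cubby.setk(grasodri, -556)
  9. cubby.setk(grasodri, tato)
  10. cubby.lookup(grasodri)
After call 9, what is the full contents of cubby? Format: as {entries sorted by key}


I use cubby.holds(k→du), → no.
Using arith.begin(x→83), yielding 83.
I call arith.oneover(), which returns 1/83.
Now I run arith.minus(x→12/7), — result: -989/581.
Using arith.fold(x→16/9), and get -15824/5229.
Next I call cubby.setk(k→luboda, v→^), giving nil.
I try cubby.setk(k→hebro, v→1866-01-18), and see nil.
I call cubby.setk(k→grasodri, v→-556), yielding nil.
I use cubby.setk(k→grasodri, v→tato), and get -556.
I run cubby.lookup(k→grasodri), → tato.

Answer: {grasodri=tato, hebro=1866-01-18, luboda=-15824/5229}
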